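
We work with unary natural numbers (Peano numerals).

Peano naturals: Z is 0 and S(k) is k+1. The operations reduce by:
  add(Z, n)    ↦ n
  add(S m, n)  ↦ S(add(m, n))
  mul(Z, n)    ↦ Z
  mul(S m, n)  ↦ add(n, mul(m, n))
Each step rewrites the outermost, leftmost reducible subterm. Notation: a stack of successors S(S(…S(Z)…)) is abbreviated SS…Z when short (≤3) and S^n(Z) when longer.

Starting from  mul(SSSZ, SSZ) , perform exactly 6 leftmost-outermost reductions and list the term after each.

Answer: after 6 steps: S(S(S(add(SZ, mul(SZ, SSZ)))))

Derivation:
  start: mul(SSSZ, SSZ)
  [1] add(SSZ, mul(SSZ, SSZ))
  [2] S(add(SZ, mul(SSZ, SSZ)))
  [3] S(S(add(Z, mul(SSZ, SSZ))))
  [4] S(S(mul(SSZ, SSZ)))
  [5] S(S(add(SSZ, mul(SZ, SSZ))))
  [6] S(S(S(add(SZ, mul(SZ, SSZ)))))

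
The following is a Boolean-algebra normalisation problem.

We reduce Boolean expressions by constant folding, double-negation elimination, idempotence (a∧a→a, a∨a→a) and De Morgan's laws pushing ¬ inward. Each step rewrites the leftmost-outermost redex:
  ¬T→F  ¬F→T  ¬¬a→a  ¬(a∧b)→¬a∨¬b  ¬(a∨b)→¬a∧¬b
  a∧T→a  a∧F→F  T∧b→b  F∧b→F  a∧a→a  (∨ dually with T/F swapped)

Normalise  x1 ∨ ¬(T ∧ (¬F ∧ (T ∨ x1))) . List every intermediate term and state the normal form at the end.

  start: x1 ∨ ¬(T ∧ (¬F ∧ (T ∨ x1)))
  →1  x1 ∨ (¬T ∨ ¬(¬F ∧ (T ∨ x1)))
  →2  x1 ∨ (F ∨ ¬(¬F ∧ (T ∨ x1)))
  →3  x1 ∨ ¬(¬F ∧ (T ∨ x1))
  →4  x1 ∨ (¬¬F ∨ ¬(T ∨ x1))
  →5  x1 ∨ (F ∨ ¬(T ∨ x1))
  →6  x1 ∨ ¬(T ∨ x1)
  →7  x1 ∨ (¬T ∧ ¬x1)
  →8  x1 ∨ (F ∧ ¬x1)
  →9  x1 ∨ F
  →10  x1

Answer: normal form = x1  (in 10 steps)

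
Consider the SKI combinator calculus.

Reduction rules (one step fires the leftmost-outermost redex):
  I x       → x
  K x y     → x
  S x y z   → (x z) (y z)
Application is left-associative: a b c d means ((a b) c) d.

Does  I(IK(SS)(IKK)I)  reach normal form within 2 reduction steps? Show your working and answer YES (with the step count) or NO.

Answer: NO — after 2 steps the term is K(SS)(IKK)I, not yet normal

Working:
  start: I(IK(SS)(IKK)I)
  step 1: IK(SS)(IKK)I
  step 2: K(SS)(IKK)I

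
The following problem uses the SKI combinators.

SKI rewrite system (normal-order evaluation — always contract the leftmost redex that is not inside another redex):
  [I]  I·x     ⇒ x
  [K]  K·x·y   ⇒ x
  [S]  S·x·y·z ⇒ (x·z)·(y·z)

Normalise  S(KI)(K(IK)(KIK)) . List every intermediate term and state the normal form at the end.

  start: S(KI)(K(IK)(KIK))
  [1] S(KI)(IK)
  [2] S(KI)K

Answer: normal form = S(KI)K  (in 2 steps)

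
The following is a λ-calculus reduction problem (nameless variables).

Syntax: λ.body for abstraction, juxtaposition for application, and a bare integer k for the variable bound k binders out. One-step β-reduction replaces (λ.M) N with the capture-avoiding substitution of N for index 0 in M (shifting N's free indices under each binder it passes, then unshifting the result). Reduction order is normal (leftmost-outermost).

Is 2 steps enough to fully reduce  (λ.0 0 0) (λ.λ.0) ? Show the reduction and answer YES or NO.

  start: (λ.0 0 0) (λ.λ.0)
  step 1: (λ.λ.0) (λ.λ.0) (λ.λ.0)
  step 2: (λ.0) (λ.λ.0)

Answer: NO — after 2 steps the term is (λ.0) (λ.λ.0), not yet normal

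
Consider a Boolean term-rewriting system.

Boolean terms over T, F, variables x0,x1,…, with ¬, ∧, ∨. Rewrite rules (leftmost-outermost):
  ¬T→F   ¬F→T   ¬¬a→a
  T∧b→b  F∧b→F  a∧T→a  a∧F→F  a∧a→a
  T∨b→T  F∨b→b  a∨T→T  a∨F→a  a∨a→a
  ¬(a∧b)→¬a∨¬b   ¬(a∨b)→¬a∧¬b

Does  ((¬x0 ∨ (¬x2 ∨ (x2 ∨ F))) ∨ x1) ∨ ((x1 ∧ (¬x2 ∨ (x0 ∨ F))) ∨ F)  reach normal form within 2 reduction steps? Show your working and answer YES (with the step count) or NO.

  start: ((¬x0 ∨ (¬x2 ∨ (x2 ∨ F))) ∨ x1) ∨ ((x1 ∧ (¬x2 ∨ (x0 ∨ F))) ∨ F)
  step 1: ((¬x0 ∨ (¬x2 ∨ x2)) ∨ x1) ∨ ((x1 ∧ (¬x2 ∨ (x0 ∨ F))) ∨ F)
  step 2: ((¬x0 ∨ (¬x2 ∨ x2)) ∨ x1) ∨ (x1 ∧ (¬x2 ∨ (x0 ∨ F)))

Answer: NO — after 2 steps the term is ((¬x0 ∨ (¬x2 ∨ x2)) ∨ x1) ∨ (x1 ∧ (¬x2 ∨ (x0 ∨ F))), not yet normal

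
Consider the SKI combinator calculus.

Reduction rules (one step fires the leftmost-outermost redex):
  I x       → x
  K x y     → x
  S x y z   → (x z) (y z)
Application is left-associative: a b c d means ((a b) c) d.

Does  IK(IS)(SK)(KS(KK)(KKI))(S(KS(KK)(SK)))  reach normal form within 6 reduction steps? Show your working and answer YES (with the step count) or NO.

  start: IK(IS)(SK)(KS(KK)(KKI))(S(KS(KK)(SK)))
  step 1: K(IS)(SK)(KS(KK)(KKI))(S(KS(KK)(SK)))
  step 2: IS(KS(KK)(KKI))(S(KS(KK)(SK)))
  step 3: S(KS(KK)(KKI))(S(KS(KK)(SK)))
  step 4: S(S(KKI))(S(KS(KK)(SK)))
  step 5: S(SK)(S(KS(KK)(SK)))
  step 6: S(SK)(S(S(SK)))

Answer: YES — reaches normal form S(SK)(S(S(SK))) in 6 ≤ 6 steps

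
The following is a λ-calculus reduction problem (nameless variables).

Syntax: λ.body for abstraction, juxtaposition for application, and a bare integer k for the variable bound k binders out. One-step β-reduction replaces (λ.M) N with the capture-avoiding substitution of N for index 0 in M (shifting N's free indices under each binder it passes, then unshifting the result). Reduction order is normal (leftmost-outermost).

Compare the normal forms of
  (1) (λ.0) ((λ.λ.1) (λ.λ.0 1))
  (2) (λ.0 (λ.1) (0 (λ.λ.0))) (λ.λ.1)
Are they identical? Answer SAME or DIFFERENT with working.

Term A:
  start: (λ.0) ((λ.λ.1) (λ.λ.0 1))
  step 1: (λ.λ.1) (λ.λ.0 1)
  step 2: λ.λ.λ.0 1

Term B:
  start: (λ.0 (λ.1) (0 (λ.λ.0))) (λ.λ.1)
  step 1: (λ.λ.1) (λ.λ.λ.1) ((λ.λ.1) (λ.λ.0))
  step 2: (λ.λ.λ.λ.1) ((λ.λ.1) (λ.λ.0))
  step 3: λ.λ.λ.1

Answer: DIFFERENT — A ⇓ λ.λ.λ.0 1, B ⇓ λ.λ.λ.1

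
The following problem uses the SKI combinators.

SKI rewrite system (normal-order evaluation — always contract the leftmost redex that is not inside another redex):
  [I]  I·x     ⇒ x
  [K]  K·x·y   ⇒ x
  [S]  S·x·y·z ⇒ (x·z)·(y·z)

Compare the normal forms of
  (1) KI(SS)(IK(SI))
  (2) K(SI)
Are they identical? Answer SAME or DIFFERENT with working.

Term A:
  start: KI(SS)(IK(SI))
  [1] I(IK(SI))
  [2] IK(SI)
  [3] K(SI)

Term B:
  start: K(SI)

Answer: SAME — A ⇓ K(SI), B ⇓ K(SI)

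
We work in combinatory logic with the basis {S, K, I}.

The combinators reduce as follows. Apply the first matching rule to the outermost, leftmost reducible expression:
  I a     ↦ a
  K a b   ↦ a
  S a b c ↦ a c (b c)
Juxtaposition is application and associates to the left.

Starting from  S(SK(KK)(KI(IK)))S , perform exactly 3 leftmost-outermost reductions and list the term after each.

Answer: after 3 steps: SIS

Derivation:
  start: S(SK(KK)(KI(IK)))S
  →1  S(K(KI(IK))(KK(KI(IK))))S
  →2  S(KI(IK))S
  →3  SIS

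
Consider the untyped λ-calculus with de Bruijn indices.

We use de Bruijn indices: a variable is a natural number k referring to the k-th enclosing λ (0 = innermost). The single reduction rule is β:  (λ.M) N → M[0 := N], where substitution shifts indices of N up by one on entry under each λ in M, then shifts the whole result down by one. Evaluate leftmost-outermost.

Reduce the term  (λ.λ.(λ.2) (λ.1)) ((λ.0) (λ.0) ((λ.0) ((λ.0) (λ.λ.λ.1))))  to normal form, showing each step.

Answer: normal form = λ.λ.λ.λ.1  (in 6 steps)

Reduction:
  start: (λ.λ.(λ.2) (λ.1)) ((λ.0) (λ.0) ((λ.0) ((λ.0) (λ.λ.λ.1))))
  step 1: λ.(λ.(λ.0) (λ.0) ((λ.0) ((λ.0) (λ.λ.λ.1)))) (λ.1)
  step 2: λ.(λ.0) (λ.0) ((λ.0) ((λ.0) (λ.λ.λ.1)))
  step 3: λ.(λ.0) ((λ.0) ((λ.0) (λ.λ.λ.1)))
  step 4: λ.(λ.0) ((λ.0) (λ.λ.λ.1))
  step 5: λ.(λ.0) (λ.λ.λ.1)
  step 6: λ.λ.λ.λ.1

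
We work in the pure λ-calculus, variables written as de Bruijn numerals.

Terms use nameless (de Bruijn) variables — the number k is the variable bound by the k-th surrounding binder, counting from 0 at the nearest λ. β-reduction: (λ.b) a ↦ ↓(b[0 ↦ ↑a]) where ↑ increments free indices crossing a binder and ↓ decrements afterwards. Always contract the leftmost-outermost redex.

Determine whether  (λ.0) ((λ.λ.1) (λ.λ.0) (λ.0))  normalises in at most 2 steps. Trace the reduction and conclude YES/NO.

  start: (λ.0) ((λ.λ.1) (λ.λ.0) (λ.0))
  step 1: (λ.λ.1) (λ.λ.0) (λ.0)
  step 2: (λ.λ.λ.0) (λ.0)

Answer: NO — after 2 steps the term is (λ.λ.λ.0) (λ.0), not yet normal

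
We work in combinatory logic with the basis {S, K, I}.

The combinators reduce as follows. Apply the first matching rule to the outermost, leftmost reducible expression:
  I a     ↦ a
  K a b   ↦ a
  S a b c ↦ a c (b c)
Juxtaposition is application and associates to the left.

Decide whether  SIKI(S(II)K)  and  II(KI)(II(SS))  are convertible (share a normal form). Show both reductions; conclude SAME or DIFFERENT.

Answer: SAME — A ⇓ I, B ⇓ I

Reduction:
Term A:
  start: SIKI(S(II)K)
  [1] II(KI)(S(II)K)
  [2] I(KI)(S(II)K)
  [3] KI(S(II)K)
  [4] I

Term B:
  start: II(KI)(II(SS))
  [1] I(KI)(II(SS))
  [2] KI(II(SS))
  [3] I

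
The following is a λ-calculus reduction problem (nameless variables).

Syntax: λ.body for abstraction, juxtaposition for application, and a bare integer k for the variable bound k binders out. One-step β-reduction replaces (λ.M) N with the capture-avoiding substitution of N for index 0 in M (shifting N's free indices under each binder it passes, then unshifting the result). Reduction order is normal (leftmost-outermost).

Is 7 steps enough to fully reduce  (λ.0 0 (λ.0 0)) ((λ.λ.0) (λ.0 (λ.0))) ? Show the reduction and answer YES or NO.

  start: (λ.0 0 (λ.0 0)) ((λ.λ.0) (λ.0 (λ.0)))
  →1  (λ.λ.0) (λ.0 (λ.0)) ((λ.λ.0) (λ.0 (λ.0))) (λ.0 0)
  →2  (λ.0) ((λ.λ.0) (λ.0 (λ.0))) (λ.0 0)
  →3  (λ.λ.0) (λ.0 (λ.0)) (λ.0 0)
  →4  (λ.0) (λ.0 0)
  →5  λ.0 0

Answer: YES — reaches normal form λ.0 0 in 5 ≤ 7 steps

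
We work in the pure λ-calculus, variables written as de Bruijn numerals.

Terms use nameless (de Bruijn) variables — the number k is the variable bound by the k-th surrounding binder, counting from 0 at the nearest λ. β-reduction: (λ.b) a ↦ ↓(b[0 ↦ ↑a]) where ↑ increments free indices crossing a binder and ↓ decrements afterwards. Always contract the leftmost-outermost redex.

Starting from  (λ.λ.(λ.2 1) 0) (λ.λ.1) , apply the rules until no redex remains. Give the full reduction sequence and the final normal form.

Answer: normal form = λ.λ.1  (in 3 steps)

Derivation:
  start: (λ.λ.(λ.2 1) 0) (λ.λ.1)
  step 1: λ.(λ.(λ.λ.1) 1) 0
  step 2: λ.(λ.λ.1) 0
  step 3: λ.λ.1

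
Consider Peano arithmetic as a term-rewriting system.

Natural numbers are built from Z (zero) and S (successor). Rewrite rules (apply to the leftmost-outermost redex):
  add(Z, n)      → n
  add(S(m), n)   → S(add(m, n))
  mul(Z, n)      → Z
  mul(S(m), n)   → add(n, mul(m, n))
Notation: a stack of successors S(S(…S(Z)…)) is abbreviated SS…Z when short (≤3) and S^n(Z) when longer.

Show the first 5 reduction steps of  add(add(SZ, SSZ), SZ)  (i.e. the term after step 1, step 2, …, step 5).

Answer: after 5 steps: S(S(S(add(Z, SZ))))

Derivation:
  start: add(add(SZ, SSZ), SZ)
  step 1: add(S(add(Z, SSZ)), SZ)
  step 2: S(add(add(Z, SSZ), SZ))
  step 3: S(add(SSZ, SZ))
  step 4: S(S(add(SZ, SZ)))
  step 5: S(S(S(add(Z, SZ))))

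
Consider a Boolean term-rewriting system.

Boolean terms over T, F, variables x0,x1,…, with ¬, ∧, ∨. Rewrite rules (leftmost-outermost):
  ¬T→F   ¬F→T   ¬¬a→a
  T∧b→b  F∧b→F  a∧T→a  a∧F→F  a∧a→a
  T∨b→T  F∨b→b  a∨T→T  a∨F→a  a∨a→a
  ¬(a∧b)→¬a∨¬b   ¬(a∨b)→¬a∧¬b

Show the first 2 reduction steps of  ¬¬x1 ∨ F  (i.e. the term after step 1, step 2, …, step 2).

Answer: after 2 steps: x1

Derivation:
  start: ¬¬x1 ∨ F
  step 1: ¬¬x1
  step 2: x1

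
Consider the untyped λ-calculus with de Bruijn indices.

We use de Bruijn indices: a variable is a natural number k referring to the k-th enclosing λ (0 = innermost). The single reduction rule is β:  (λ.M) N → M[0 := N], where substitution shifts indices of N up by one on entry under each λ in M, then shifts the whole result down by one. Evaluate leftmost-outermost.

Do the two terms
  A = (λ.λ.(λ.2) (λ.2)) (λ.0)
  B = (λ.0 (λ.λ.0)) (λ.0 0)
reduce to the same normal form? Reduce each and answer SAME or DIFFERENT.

Term A:
  start: (λ.λ.(λ.2) (λ.2)) (λ.0)
  step 1: λ.(λ.λ.0) (λ.λ.0)
  step 2: λ.λ.0

Term B:
  start: (λ.0 (λ.λ.0)) (λ.0 0)
  step 1: (λ.0 0) (λ.λ.0)
  step 2: (λ.λ.0) (λ.λ.0)
  step 3: λ.0

Answer: DIFFERENT — A ⇓ λ.λ.0, B ⇓ λ.0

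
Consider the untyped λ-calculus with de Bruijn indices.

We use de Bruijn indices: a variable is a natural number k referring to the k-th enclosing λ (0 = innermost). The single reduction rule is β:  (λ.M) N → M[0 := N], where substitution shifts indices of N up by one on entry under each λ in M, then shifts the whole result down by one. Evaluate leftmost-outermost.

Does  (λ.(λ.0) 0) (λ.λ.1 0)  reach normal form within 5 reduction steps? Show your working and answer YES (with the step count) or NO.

  start: (λ.(λ.0) 0) (λ.λ.1 0)
  [1] (λ.0) (λ.λ.1 0)
  [2] λ.λ.1 0

Answer: YES — reaches normal form λ.λ.1 0 in 2 ≤ 5 steps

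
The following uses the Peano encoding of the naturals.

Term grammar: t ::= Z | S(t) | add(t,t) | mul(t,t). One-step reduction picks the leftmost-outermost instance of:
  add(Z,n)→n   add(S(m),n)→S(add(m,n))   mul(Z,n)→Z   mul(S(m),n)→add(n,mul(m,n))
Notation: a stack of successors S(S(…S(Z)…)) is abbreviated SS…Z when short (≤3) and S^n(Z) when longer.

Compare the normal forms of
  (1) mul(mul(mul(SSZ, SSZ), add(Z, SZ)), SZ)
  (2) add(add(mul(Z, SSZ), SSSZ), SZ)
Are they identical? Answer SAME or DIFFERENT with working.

Term A:
  start: mul(mul(mul(SSZ, SSZ), add(Z, SZ)), SZ)
  step 1: mul(mul(add(SSZ, mul(SZ, SSZ)), add(Z, SZ)), SZ)
  step 2: mul(mul(S(add(SZ, mul(SZ, SSZ))), add(Z, SZ)), SZ)
  step 3: mul(add(add(Z, SZ), mul(add(SZ, mul(SZ, SSZ)), add(Z, SZ))), SZ)
  step 4: mul(add(SZ, mul(add(SZ, mul(SZ, SSZ)), add(Z, SZ))), SZ)
  step 5: mul(S(add(Z, mul(add(SZ, mul(SZ, SSZ)), add(Z, SZ)))), SZ)
  step 6: add(SZ, mul(add(Z, mul(add(SZ, mul(SZ, SSZ)), add(Z, SZ))), SZ))
  step 7: S(add(Z, mul(add(Z, mul(add(SZ, mul(SZ, SSZ)), add(Z, SZ))), SZ)))
  step 8: S(mul(add(Z, mul(add(SZ, mul(SZ, SSZ)), add(Z, SZ))), SZ))
  step 9: S(mul(mul(add(SZ, mul(SZ, SSZ)), add(Z, SZ)), SZ))
  step 10: S(mul(mul(S(add(Z, mul(SZ, SSZ))), add(Z, SZ)), SZ))
  step 11: S(mul(add(add(Z, SZ), mul(add(Z, mul(SZ, SSZ)), add(Z, SZ))), SZ))
  step 12: S(mul(add(SZ, mul(add(Z, mul(SZ, SSZ)), add(Z, SZ))), SZ))
  step 13: S(mul(S(add(Z, mul(add(Z, mul(SZ, SSZ)), add(Z, SZ)))), SZ))
  step 14: S(add(SZ, mul(add(Z, mul(add(Z, mul(SZ, SSZ)), add(Z, SZ))), SZ)))
  step 15: S(S(add(Z, mul(add(Z, mul(add(Z, mul(SZ, SSZ)), add(Z, SZ))), SZ))))
  step 16: S(S(mul(add(Z, mul(add(Z, mul(SZ, SSZ)), add(Z, SZ))), SZ)))
  step 17: S(S(mul(mul(add(Z, mul(SZ, SSZ)), add(Z, SZ)), SZ)))
  step 18: S(S(mul(mul(mul(SZ, SSZ), add(Z, SZ)), SZ)))
  step 19: S(S(mul(mul(add(SSZ, mul(Z, SSZ)), add(Z, SZ)), SZ)))
  step 20: S(S(mul(mul(S(add(SZ, mul(Z, SSZ))), add(Z, SZ)), SZ)))
  step 21: S(S(mul(add(add(Z, SZ), mul(add(SZ, mul(Z, SSZ)), add(Z, SZ))), SZ)))
  step 22: S(S(mul(add(SZ, mul(add(SZ, mul(Z, SSZ)), add(Z, SZ))), SZ)))
  step 23: S(S(mul(S(add(Z, mul(add(SZ, mul(Z, SSZ)), add(Z, SZ)))), SZ)))
  step 24: S(S(add(SZ, mul(add(Z, mul(add(SZ, mul(Z, SSZ)), add(Z, SZ))), SZ))))
  step 25: S(S(S(add(Z, mul(add(Z, mul(add(SZ, mul(Z, SSZ)), add(Z, SZ))), SZ)))))
  step 26: S(S(S(mul(add(Z, mul(add(SZ, mul(Z, SSZ)), add(Z, SZ))), SZ))))
  step 27: S(S(S(mul(mul(add(SZ, mul(Z, SSZ)), add(Z, SZ)), SZ))))
  step 28: S(S(S(mul(mul(S(add(Z, mul(Z, SSZ))), add(Z, SZ)), SZ))))
  step 29: S(S(S(mul(add(add(Z, SZ), mul(add(Z, mul(Z, SSZ)), add(Z, SZ))), SZ))))
  step 30: S(S(S(mul(add(SZ, mul(add(Z, mul(Z, SSZ)), add(Z, SZ))), SZ))))
  step 31: S(S(S(mul(S(add(Z, mul(add(Z, mul(Z, SSZ)), add(Z, SZ)))), SZ))))
  step 32: S(S(S(add(SZ, mul(add(Z, mul(add(Z, mul(Z, SSZ)), add(Z, SZ))), SZ)))))
  step 33: S(S(S(S(add(Z, mul(add(Z, mul(add(Z, mul(Z, SSZ)), add(Z, SZ))), SZ))))))
  step 34: S(S(S(S(mul(add(Z, mul(add(Z, mul(Z, SSZ)), add(Z, SZ))), SZ)))))
  step 35: S(S(S(S(mul(mul(add(Z, mul(Z, SSZ)), add(Z, SZ)), SZ)))))
  step 36: S(S(S(S(mul(mul(mul(Z, SSZ), add(Z, SZ)), SZ)))))
  step 37: S(S(S(S(mul(mul(Z, add(Z, SZ)), SZ)))))
  step 38: S(S(S(S(mul(Z, SZ)))))
  step 39: S^4(Z)

Term B:
  start: add(add(mul(Z, SSZ), SSSZ), SZ)
  step 1: add(add(Z, SSSZ), SZ)
  step 2: add(SSSZ, SZ)
  step 3: S(add(SSZ, SZ))
  step 4: S(S(add(SZ, SZ)))
  step 5: S(S(S(add(Z, SZ))))
  step 6: S^4(Z)

Answer: SAME — A ⇓ S^4(Z), B ⇓ S^4(Z)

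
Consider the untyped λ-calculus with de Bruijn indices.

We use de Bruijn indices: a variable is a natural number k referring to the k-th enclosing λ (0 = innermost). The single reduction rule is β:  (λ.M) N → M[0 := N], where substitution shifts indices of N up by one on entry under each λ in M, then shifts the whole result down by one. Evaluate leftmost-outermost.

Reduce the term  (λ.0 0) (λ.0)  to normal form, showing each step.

  start: (λ.0 0) (λ.0)
  [1] (λ.0) (λ.0)
  [2] λ.0

Answer: normal form = λ.0  (in 2 steps)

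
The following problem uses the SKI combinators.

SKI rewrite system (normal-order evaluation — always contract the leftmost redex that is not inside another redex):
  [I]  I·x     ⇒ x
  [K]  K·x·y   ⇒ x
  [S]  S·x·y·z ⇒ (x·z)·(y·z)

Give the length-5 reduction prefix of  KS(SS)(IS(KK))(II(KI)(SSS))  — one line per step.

Answer: after 5 steps: S(S(KK))I

Working:
  start: KS(SS)(IS(KK))(II(KI)(SSS))
  →1  S(IS(KK))(II(KI)(SSS))
  →2  S(S(KK))(II(KI)(SSS))
  →3  S(S(KK))(I(KI)(SSS))
  →4  S(S(KK))(KI(SSS))
  →5  S(S(KK))I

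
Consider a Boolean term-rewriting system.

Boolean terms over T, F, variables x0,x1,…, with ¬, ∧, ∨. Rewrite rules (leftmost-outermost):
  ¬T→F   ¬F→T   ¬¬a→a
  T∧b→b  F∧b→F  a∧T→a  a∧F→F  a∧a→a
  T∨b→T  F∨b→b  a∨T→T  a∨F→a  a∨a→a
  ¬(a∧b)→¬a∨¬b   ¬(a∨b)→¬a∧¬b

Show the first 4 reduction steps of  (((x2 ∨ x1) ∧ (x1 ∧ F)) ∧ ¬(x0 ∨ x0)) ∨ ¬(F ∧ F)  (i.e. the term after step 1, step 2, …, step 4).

Answer: after 4 steps: ¬(F ∧ F)

Working:
  start: (((x2 ∨ x1) ∧ (x1 ∧ F)) ∧ ¬(x0 ∨ x0)) ∨ ¬(F ∧ F)
  [1] (((x2 ∨ x1) ∧ F) ∧ ¬(x0 ∨ x0)) ∨ ¬(F ∧ F)
  [2] (F ∧ ¬(x0 ∨ x0)) ∨ ¬(F ∧ F)
  [3] F ∨ ¬(F ∧ F)
  [4] ¬(F ∧ F)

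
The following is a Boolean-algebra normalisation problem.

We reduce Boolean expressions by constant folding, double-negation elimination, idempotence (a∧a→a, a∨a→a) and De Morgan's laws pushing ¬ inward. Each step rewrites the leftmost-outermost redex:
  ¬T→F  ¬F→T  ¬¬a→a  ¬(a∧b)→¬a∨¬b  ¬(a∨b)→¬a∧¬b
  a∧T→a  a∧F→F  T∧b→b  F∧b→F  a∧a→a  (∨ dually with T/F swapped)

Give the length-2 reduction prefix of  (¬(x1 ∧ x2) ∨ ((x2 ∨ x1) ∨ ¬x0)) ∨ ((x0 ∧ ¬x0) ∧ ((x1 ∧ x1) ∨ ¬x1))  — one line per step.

  start: (¬(x1 ∧ x2) ∨ ((x2 ∨ x1) ∨ ¬x0)) ∨ ((x0 ∧ ¬x0) ∧ ((x1 ∧ x1) ∨ ¬x1))
  step 1: ((¬x1 ∨ ¬x2) ∨ ((x2 ∨ x1) ∨ ¬x0)) ∨ ((x0 ∧ ¬x0) ∧ ((x1 ∧ x1) ∨ ¬x1))
  step 2: ((¬x1 ∨ ¬x2) ∨ ((x2 ∨ x1) ∨ ¬x0)) ∨ ((x0 ∧ ¬x0) ∧ (x1 ∨ ¬x1))

Answer: after 2 steps: ((¬x1 ∨ ¬x2) ∨ ((x2 ∨ x1) ∨ ¬x0)) ∨ ((x0 ∧ ¬x0) ∧ (x1 ∨ ¬x1))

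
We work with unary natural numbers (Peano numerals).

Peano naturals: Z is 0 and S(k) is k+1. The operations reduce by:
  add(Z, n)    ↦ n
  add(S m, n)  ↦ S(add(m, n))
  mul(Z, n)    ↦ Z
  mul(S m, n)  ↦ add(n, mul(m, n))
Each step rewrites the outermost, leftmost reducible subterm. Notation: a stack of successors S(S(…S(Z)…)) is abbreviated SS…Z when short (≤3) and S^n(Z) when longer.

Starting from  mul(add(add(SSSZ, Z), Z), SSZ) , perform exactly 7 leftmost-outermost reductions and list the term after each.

  start: mul(add(add(SSSZ, Z), Z), SSZ)
  [1] mul(add(S(add(SSZ, Z)), Z), SSZ)
  [2] mul(S(add(add(SSZ, Z), Z)), SSZ)
  [3] add(SSZ, mul(add(add(SSZ, Z), Z), SSZ))
  [4] S(add(SZ, mul(add(add(SSZ, Z), Z), SSZ)))
  [5] S(S(add(Z, mul(add(add(SSZ, Z), Z), SSZ))))
  [6] S(S(mul(add(add(SSZ, Z), Z), SSZ)))
  [7] S(S(mul(add(S(add(SZ, Z)), Z), SSZ)))

Answer: after 7 steps: S(S(mul(add(S(add(SZ, Z)), Z), SSZ)))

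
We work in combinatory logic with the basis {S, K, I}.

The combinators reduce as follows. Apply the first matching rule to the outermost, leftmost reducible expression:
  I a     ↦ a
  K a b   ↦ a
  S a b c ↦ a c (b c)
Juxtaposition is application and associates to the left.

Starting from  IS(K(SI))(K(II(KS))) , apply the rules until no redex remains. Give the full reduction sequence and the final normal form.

Answer: normal form = S(K(SI))(K(KS))  (in 3 steps)

Derivation:
  start: IS(K(SI))(K(II(KS)))
  [1] S(K(SI))(K(II(KS)))
  [2] S(K(SI))(K(I(KS)))
  [3] S(K(SI))(K(KS))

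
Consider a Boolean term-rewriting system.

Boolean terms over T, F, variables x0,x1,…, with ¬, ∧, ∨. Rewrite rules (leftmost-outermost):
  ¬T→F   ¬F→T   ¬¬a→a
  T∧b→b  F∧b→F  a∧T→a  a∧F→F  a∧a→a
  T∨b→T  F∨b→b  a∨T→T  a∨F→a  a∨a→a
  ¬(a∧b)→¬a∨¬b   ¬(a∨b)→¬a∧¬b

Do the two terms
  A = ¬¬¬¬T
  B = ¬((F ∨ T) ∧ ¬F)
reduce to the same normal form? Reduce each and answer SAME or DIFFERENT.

Term A:
  start: ¬¬¬¬T
  [1] ¬¬T
  [2] T

Term B:
  start: ¬((F ∨ T) ∧ ¬F)
  [1] ¬(F ∨ T) ∨ ¬¬F
  [2] (¬F ∧ ¬T) ∨ ¬¬F
  [3] (T ∧ ¬T) ∨ ¬¬F
  [4] ¬T ∨ ¬¬F
  [5] F ∨ ¬¬F
  [6] ¬¬F
  [7] F

Answer: DIFFERENT — A ⇓ T, B ⇓ F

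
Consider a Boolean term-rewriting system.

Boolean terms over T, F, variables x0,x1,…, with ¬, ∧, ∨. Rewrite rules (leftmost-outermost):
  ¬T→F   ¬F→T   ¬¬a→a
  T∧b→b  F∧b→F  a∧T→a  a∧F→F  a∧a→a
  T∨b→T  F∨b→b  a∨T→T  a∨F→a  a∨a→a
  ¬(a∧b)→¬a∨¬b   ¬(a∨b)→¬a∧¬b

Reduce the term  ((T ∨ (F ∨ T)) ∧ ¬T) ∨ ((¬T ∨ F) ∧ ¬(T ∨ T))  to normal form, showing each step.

  start: ((T ∨ (F ∨ T)) ∧ ¬T) ∨ ((¬T ∨ F) ∧ ¬(T ∨ T))
  →1  (T ∧ ¬T) ∨ ((¬T ∨ F) ∧ ¬(T ∨ T))
  →2  ¬T ∨ ((¬T ∨ F) ∧ ¬(T ∨ T))
  →3  F ∨ ((¬T ∨ F) ∧ ¬(T ∨ T))
  →4  (¬T ∨ F) ∧ ¬(T ∨ T)
  →5  ¬T ∧ ¬(T ∨ T)
  →6  F ∧ ¬(T ∨ T)
  →7  F

Answer: normal form = F  (in 7 steps)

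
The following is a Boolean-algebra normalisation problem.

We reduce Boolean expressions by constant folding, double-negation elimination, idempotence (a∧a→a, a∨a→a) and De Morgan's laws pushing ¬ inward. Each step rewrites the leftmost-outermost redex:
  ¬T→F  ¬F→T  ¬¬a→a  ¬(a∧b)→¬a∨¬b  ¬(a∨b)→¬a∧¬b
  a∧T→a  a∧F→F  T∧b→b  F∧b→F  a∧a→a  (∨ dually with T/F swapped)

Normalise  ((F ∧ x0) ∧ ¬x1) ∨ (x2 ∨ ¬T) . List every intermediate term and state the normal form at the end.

Answer: normal form = x2  (in 5 steps)

Reduction:
  start: ((F ∧ x0) ∧ ¬x1) ∨ (x2 ∨ ¬T)
  [1] (F ∧ ¬x1) ∨ (x2 ∨ ¬T)
  [2] F ∨ (x2 ∨ ¬T)
  [3] x2 ∨ ¬T
  [4] x2 ∨ F
  [5] x2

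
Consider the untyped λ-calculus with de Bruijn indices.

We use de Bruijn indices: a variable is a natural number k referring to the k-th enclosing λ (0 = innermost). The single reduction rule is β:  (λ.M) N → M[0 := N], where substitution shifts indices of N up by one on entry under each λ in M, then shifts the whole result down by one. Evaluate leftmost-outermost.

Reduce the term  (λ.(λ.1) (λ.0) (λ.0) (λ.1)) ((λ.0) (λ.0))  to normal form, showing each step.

  start: (λ.(λ.1) (λ.0) (λ.0) (λ.1)) ((λ.0) (λ.0))
  step 1: (λ.(λ.0) (λ.0)) (λ.0) (λ.0) (λ.(λ.0) (λ.0))
  step 2: (λ.0) (λ.0) (λ.0) (λ.(λ.0) (λ.0))
  step 3: (λ.0) (λ.0) (λ.(λ.0) (λ.0))
  step 4: (λ.0) (λ.(λ.0) (λ.0))
  step 5: λ.(λ.0) (λ.0)
  step 6: λ.λ.0

Answer: normal form = λ.λ.0  (in 6 steps)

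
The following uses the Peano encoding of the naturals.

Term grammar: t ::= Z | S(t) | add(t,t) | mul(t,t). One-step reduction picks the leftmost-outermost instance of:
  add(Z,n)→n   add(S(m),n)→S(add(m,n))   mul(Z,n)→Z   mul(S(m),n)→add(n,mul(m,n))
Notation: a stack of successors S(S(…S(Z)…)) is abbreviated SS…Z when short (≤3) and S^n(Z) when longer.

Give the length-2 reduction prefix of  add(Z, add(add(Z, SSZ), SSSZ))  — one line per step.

  start: add(Z, add(add(Z, SSZ), SSSZ))
  [1] add(add(Z, SSZ), SSSZ)
  [2] add(SSZ, SSSZ)

Answer: after 2 steps: add(SSZ, SSSZ)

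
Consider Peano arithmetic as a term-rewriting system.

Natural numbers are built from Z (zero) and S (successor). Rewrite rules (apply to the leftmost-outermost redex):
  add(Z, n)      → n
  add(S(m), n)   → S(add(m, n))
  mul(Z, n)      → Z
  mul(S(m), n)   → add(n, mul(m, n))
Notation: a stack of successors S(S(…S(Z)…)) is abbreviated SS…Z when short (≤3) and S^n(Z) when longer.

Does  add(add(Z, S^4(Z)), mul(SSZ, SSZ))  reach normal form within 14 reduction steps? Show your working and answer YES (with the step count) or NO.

Answer: NO — after 14 steps the term is S(S(S(S(S(S(S(S(mul(Z, SSZ))))))))), not yet normal

Derivation:
  start: add(add(Z, S^4(Z)), mul(SSZ, SSZ))
  step 1: add(S^4(Z), mul(SSZ, SSZ))
  step 2: S(add(SSSZ, mul(SSZ, SSZ)))
  step 3: S(S(add(SSZ, mul(SSZ, SSZ))))
  step 4: S(S(S(add(SZ, mul(SSZ, SSZ)))))
  step 5: S(S(S(S(add(Z, mul(SSZ, SSZ))))))
  step 6: S(S(S(S(mul(SSZ, SSZ)))))
  step 7: S(S(S(S(add(SSZ, mul(SZ, SSZ))))))
  step 8: S(S(S(S(S(add(SZ, mul(SZ, SSZ)))))))
  step 9: S(S(S(S(S(S(add(Z, mul(SZ, SSZ))))))))
  step 10: S(S(S(S(S(S(mul(SZ, SSZ)))))))
  step 11: S(S(S(S(S(S(add(SSZ, mul(Z, SSZ))))))))
  step 12: S(S(S(S(S(S(S(add(SZ, mul(Z, SSZ)))))))))
  step 13: S(S(S(S(S(S(S(S(add(Z, mul(Z, SSZ))))))))))
  step 14: S(S(S(S(S(S(S(S(mul(Z, SSZ)))))))))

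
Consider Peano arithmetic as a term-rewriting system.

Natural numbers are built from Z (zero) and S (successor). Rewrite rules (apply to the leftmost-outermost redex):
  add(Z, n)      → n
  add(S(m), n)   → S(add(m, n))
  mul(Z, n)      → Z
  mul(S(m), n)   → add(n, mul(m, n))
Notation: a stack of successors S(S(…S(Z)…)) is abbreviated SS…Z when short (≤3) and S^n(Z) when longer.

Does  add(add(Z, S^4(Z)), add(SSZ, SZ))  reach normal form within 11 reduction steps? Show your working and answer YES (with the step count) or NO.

Answer: YES — reaches normal form S^7(Z) in 9 ≤ 11 steps

Working:
  start: add(add(Z, S^4(Z)), add(SSZ, SZ))
  [1] add(S^4(Z), add(SSZ, SZ))
  [2] S(add(SSSZ, add(SSZ, SZ)))
  [3] S(S(add(SSZ, add(SSZ, SZ))))
  [4] S(S(S(add(SZ, add(SSZ, SZ)))))
  [5] S(S(S(S(add(Z, add(SSZ, SZ))))))
  [6] S(S(S(S(add(SSZ, SZ)))))
  [7] S(S(S(S(S(add(SZ, SZ))))))
  [8] S(S(S(S(S(S(add(Z, SZ)))))))
  [9] S^7(Z)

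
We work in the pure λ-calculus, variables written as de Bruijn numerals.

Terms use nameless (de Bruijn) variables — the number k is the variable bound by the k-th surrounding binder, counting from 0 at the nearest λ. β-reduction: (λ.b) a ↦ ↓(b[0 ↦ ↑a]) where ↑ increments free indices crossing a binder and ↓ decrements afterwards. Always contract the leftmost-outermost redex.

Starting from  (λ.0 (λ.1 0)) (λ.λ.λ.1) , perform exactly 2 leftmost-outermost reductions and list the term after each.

  start: (λ.0 (λ.1 0)) (λ.λ.λ.1)
  step 1: (λ.λ.λ.1) (λ.(λ.λ.λ.1) 0)
  step 2: λ.λ.1

Answer: after 2 steps: λ.λ.1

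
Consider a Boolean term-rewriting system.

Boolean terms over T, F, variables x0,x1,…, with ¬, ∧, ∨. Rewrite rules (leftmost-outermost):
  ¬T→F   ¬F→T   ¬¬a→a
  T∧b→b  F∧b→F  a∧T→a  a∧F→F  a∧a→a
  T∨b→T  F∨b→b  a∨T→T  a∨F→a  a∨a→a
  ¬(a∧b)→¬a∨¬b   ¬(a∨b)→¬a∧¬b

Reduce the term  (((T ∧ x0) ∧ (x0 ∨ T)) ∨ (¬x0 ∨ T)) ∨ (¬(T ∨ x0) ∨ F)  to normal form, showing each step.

Answer: normal form = T  (in 6 steps)

Derivation:
  start: (((T ∧ x0) ∧ (x0 ∨ T)) ∨ (¬x0 ∨ T)) ∨ (¬(T ∨ x0) ∨ F)
  →1  ((x0 ∧ (x0 ∨ T)) ∨ (¬x0 ∨ T)) ∨ (¬(T ∨ x0) ∨ F)
  →2  ((x0 ∧ T) ∨ (¬x0 ∨ T)) ∨ (¬(T ∨ x0) ∨ F)
  →3  (x0 ∨ (¬x0 ∨ T)) ∨ (¬(T ∨ x0) ∨ F)
  →4  (x0 ∨ T) ∨ (¬(T ∨ x0) ∨ F)
  →5  T ∨ (¬(T ∨ x0) ∨ F)
  →6  T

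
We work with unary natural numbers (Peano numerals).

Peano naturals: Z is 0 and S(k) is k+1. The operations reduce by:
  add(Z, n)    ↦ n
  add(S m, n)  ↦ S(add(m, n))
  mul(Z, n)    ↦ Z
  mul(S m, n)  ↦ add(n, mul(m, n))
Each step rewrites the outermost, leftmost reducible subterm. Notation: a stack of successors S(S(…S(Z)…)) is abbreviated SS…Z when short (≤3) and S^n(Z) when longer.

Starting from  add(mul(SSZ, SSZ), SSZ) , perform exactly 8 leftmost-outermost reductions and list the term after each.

Answer: after 8 steps: S(S(add(S(add(SZ, mul(Z, SSZ))), SSZ)))

Derivation:
  start: add(mul(SSZ, SSZ), SSZ)
  →1  add(add(SSZ, mul(SZ, SSZ)), SSZ)
  →2  add(S(add(SZ, mul(SZ, SSZ))), SSZ)
  →3  S(add(add(SZ, mul(SZ, SSZ)), SSZ))
  →4  S(add(S(add(Z, mul(SZ, SSZ))), SSZ))
  →5  S(S(add(add(Z, mul(SZ, SSZ)), SSZ)))
  →6  S(S(add(mul(SZ, SSZ), SSZ)))
  →7  S(S(add(add(SSZ, mul(Z, SSZ)), SSZ)))
  →8  S(S(add(S(add(SZ, mul(Z, SSZ))), SSZ)))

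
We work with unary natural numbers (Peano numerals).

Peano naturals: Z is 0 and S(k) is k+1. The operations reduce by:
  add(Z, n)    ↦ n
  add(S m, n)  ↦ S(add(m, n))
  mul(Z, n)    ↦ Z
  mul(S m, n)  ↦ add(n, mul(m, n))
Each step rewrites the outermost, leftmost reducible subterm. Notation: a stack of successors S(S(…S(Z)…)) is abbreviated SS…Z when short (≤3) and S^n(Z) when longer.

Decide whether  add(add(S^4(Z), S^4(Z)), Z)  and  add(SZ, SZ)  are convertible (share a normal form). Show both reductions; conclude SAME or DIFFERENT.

Term A:
  start: add(add(S^4(Z), S^4(Z)), Z)
  [1] add(S(add(SSSZ, S^4(Z))), Z)
  [2] S(add(add(SSSZ, S^4(Z)), Z))
  [3] S(add(S(add(SSZ, S^4(Z))), Z))
  [4] S(S(add(add(SSZ, S^4(Z)), Z)))
  [5] S(S(add(S(add(SZ, S^4(Z))), Z)))
  [6] S(S(S(add(add(SZ, S^4(Z)), Z))))
  [7] S(S(S(add(S(add(Z, S^4(Z))), Z))))
  [8] S(S(S(S(add(add(Z, S^4(Z)), Z)))))
  [9] S(S(S(S(add(S^4(Z), Z)))))
  [10] S(S(S(S(S(add(SSSZ, Z))))))
  [11] S(S(S(S(S(S(add(SSZ, Z)))))))
  [12] S(S(S(S(S(S(S(add(SZ, Z))))))))
  [13] S(S(S(S(S(S(S(S(add(Z, Z)))))))))
  [14] S^8(Z)

Term B:
  start: add(SZ, SZ)
  [1] S(add(Z, SZ))
  [2] SSZ

Answer: DIFFERENT — A ⇓ S^8(Z), B ⇓ SSZ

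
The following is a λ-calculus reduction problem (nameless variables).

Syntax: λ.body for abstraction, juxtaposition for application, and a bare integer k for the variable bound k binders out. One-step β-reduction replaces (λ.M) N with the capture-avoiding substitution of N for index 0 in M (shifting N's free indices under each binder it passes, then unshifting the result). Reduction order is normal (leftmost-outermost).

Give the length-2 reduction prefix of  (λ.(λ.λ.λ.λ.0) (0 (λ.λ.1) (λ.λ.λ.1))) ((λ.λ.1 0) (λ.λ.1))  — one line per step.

Answer: after 2 steps: λ.λ.λ.0

Working:
  start: (λ.(λ.λ.λ.λ.0) (0 (λ.λ.1) (λ.λ.λ.1))) ((λ.λ.1 0) (λ.λ.1))
  →1  (λ.λ.λ.λ.0) ((λ.λ.1 0) (λ.λ.1) (λ.λ.1) (λ.λ.λ.1))
  →2  λ.λ.λ.0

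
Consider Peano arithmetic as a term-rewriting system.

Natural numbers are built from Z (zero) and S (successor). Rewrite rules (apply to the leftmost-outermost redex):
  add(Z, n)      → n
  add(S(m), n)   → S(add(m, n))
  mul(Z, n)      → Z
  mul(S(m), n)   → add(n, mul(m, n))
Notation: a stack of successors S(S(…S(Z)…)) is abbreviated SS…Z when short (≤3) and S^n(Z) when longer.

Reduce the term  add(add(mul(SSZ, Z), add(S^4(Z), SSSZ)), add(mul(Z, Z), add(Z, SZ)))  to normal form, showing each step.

  start: add(add(mul(SSZ, Z), add(S^4(Z), SSSZ)), add(mul(Z, Z), add(Z, SZ)))
  →1  add(add(add(Z, mul(SZ, Z)), add(S^4(Z), SSSZ)), add(mul(Z, Z), add(Z, SZ)))
  →2  add(add(mul(SZ, Z), add(S^4(Z), SSSZ)), add(mul(Z, Z), add(Z, SZ)))
  →3  add(add(add(Z, mul(Z, Z)), add(S^4(Z), SSSZ)), add(mul(Z, Z), add(Z, SZ)))
  →4  add(add(mul(Z, Z), add(S^4(Z), SSSZ)), add(mul(Z, Z), add(Z, SZ)))
  →5  add(add(Z, add(S^4(Z), SSSZ)), add(mul(Z, Z), add(Z, SZ)))
  →6  add(add(S^4(Z), SSSZ), add(mul(Z, Z), add(Z, SZ)))
  →7  add(S(add(SSSZ, SSSZ)), add(mul(Z, Z), add(Z, SZ)))
  →8  S(add(add(SSSZ, SSSZ), add(mul(Z, Z), add(Z, SZ))))
  →9  S(add(S(add(SSZ, SSSZ)), add(mul(Z, Z), add(Z, SZ))))
  →10  S(S(add(add(SSZ, SSSZ), add(mul(Z, Z), add(Z, SZ)))))
  →11  S(S(add(S(add(SZ, SSSZ)), add(mul(Z, Z), add(Z, SZ)))))
  →12  S(S(S(add(add(SZ, SSSZ), add(mul(Z, Z), add(Z, SZ))))))
  →13  S(S(S(add(S(add(Z, SSSZ)), add(mul(Z, Z), add(Z, SZ))))))
  →14  S(S(S(S(add(add(Z, SSSZ), add(mul(Z, Z), add(Z, SZ)))))))
  →15  S(S(S(S(add(SSSZ, add(mul(Z, Z), add(Z, SZ)))))))
  →16  S(S(S(S(S(add(SSZ, add(mul(Z, Z), add(Z, SZ))))))))
  →17  S(S(S(S(S(S(add(SZ, add(mul(Z, Z), add(Z, SZ)))))))))
  →18  S(S(S(S(S(S(S(add(Z, add(mul(Z, Z), add(Z, SZ))))))))))
  →19  S(S(S(S(S(S(S(add(mul(Z, Z), add(Z, SZ)))))))))
  →20  S(S(S(S(S(S(S(add(Z, add(Z, SZ)))))))))
  →21  S(S(S(S(S(S(S(add(Z, SZ))))))))
  →22  S^8(Z)

Answer: normal form = S^8(Z)  (in 22 steps)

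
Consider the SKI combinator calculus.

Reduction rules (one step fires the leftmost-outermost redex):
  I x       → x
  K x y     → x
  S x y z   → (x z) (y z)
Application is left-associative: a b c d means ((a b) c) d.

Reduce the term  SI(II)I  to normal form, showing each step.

Answer: normal form = I  (in 5 steps)

Working:
  start: SI(II)I
  step 1: II(III)
  step 2: I(III)
  step 3: III
  step 4: II
  step 5: I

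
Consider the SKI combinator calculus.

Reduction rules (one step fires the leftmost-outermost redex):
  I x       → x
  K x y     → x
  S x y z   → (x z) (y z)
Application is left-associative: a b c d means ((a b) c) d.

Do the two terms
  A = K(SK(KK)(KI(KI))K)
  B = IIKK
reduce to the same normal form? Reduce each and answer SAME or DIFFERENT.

Answer: SAME — A ⇓ KK, B ⇓ KK

Working:
Term A:
  start: K(SK(KK)(KI(KI))K)
  →1  K(K(KI(KI))(KK(KI(KI)))K)
  →2  K(KI(KI)K)
  →3  K(IK)
  →4  KK

Term B:
  start: IIKK
  →1  IKK
  →2  KK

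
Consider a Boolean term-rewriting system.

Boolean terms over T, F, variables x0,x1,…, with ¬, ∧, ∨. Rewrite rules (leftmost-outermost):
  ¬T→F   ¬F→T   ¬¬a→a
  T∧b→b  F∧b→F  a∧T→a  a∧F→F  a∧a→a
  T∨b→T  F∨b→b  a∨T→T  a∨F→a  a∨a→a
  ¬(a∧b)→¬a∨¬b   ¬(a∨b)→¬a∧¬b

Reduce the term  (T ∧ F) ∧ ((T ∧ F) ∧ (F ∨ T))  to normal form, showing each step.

  start: (T ∧ F) ∧ ((T ∧ F) ∧ (F ∨ T))
  step 1: F ∧ ((T ∧ F) ∧ (F ∨ T))
  step 2: F

Answer: normal form = F  (in 2 steps)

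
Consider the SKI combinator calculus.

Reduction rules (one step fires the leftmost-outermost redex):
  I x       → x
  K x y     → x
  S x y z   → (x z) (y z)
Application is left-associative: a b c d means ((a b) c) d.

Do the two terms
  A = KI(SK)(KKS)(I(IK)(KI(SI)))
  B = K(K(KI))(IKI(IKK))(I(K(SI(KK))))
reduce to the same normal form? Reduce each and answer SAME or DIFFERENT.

Answer: DIFFERENT — A ⇓ K(KI), B ⇓ KI

Working:
Term A:
  start: KI(SK)(KKS)(I(IK)(KI(SI)))
  step 1: I(KKS)(I(IK)(KI(SI)))
  step 2: KKS(I(IK)(KI(SI)))
  step 3: K(I(IK)(KI(SI)))
  step 4: K(IK(KI(SI)))
  step 5: K(K(KI(SI)))
  step 6: K(KI)

Term B:
  start: K(K(KI))(IKI(IKK))(I(K(SI(KK))))
  step 1: K(KI)(I(K(SI(KK))))
  step 2: KI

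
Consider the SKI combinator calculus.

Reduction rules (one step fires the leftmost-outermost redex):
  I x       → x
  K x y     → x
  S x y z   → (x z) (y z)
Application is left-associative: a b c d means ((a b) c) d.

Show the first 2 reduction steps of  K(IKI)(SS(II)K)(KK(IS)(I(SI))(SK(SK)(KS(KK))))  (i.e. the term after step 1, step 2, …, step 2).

  start: K(IKI)(SS(II)K)(KK(IS)(I(SI))(SK(SK)(KS(KK))))
  step 1: IKI(KK(IS)(I(SI))(SK(SK)(KS(KK))))
  step 2: KI(KK(IS)(I(SI))(SK(SK)(KS(KK))))

Answer: after 2 steps: KI(KK(IS)(I(SI))(SK(SK)(KS(KK))))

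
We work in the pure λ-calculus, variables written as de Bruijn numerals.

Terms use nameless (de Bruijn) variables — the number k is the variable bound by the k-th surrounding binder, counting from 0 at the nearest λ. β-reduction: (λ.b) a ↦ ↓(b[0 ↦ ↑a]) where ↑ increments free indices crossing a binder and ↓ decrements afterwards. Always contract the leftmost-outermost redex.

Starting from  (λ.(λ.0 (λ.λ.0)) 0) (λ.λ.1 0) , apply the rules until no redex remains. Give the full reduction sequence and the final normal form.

Answer: normal form = λ.λ.0  (in 4 steps)

Derivation:
  start: (λ.(λ.0 (λ.λ.0)) 0) (λ.λ.1 0)
  [1] (λ.0 (λ.λ.0)) (λ.λ.1 0)
  [2] (λ.λ.1 0) (λ.λ.0)
  [3] λ.(λ.λ.0) 0
  [4] λ.λ.0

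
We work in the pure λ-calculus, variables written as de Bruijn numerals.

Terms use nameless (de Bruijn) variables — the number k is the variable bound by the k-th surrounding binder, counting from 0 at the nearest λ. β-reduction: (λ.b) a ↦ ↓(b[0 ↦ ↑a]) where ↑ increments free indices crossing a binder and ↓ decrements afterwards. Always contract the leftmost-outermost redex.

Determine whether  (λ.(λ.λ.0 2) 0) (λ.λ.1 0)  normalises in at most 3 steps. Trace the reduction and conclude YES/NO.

  start: (λ.(λ.λ.0 2) 0) (λ.λ.1 0)
  step 1: (λ.λ.0 (λ.λ.1 0)) (λ.λ.1 0)
  step 2: λ.0 (λ.λ.1 0)

Answer: YES — reaches normal form λ.0 (λ.λ.1 0) in 2 ≤ 3 steps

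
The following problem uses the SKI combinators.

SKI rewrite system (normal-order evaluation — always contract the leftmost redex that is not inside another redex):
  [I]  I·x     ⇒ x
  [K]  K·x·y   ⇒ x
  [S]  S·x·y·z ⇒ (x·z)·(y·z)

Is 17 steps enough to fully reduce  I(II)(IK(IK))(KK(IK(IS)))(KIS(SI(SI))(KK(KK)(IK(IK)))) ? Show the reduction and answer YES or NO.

Answer: YES — reaches normal form K(KK) in 14 ≤ 17 steps

Working:
  start: I(II)(IK(IK))(KK(IK(IS)))(KIS(SI(SI))(KK(KK)(IK(IK))))
  →1  II(IK(IK))(KK(IK(IS)))(KIS(SI(SI))(KK(KK)(IK(IK))))
  →2  I(IK(IK))(KK(IK(IS)))(KIS(SI(SI))(KK(KK)(IK(IK))))
  →3  IK(IK)(KK(IK(IS)))(KIS(SI(SI))(KK(KK)(IK(IK))))
  →4  K(IK)(KK(IK(IS)))(KIS(SI(SI))(KK(KK)(IK(IK))))
  →5  IK(KIS(SI(SI))(KK(KK)(IK(IK))))
  →6  K(KIS(SI(SI))(KK(KK)(IK(IK))))
  →7  K(I(SI(SI))(KK(KK)(IK(IK))))
  →8  K(SI(SI)(KK(KK)(IK(IK))))
  →9  K(I(KK(KK)(IK(IK)))(SI(KK(KK)(IK(IK)))))
  →10  K(KK(KK)(IK(IK))(SI(KK(KK)(IK(IK)))))
  →11  K(K(IK(IK))(SI(KK(KK)(IK(IK)))))
  →12  K(IK(IK))
  →13  K(K(IK))
  →14  K(KK)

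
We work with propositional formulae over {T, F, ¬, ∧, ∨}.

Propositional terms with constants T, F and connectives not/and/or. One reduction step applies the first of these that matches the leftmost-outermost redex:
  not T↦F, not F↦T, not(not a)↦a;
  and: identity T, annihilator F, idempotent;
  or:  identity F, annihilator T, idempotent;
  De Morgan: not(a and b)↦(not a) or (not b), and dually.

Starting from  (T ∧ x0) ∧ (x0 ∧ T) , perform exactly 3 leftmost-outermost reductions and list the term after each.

  start: (T ∧ x0) ∧ (x0 ∧ T)
  →1  x0 ∧ (x0 ∧ T)
  →2  x0 ∧ x0
  →3  x0

Answer: after 3 steps: x0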